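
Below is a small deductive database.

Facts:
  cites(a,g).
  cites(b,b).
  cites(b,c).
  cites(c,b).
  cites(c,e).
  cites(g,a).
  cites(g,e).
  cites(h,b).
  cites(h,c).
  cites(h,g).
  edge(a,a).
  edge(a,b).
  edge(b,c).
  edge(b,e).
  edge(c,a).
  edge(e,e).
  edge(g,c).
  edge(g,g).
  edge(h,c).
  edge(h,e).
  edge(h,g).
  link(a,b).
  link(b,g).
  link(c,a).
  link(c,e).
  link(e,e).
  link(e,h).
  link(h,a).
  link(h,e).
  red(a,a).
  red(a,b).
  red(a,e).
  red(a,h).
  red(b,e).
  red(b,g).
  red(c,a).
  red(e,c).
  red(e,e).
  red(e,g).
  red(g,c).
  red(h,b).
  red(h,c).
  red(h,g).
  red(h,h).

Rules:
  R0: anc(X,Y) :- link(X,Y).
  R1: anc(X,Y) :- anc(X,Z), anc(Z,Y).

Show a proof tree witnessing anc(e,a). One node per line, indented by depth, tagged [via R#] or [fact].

anc(e,a)  [via R1]
  anc(e,h)  [via R0]
    link(e,h)  [fact]
  anc(h,a)  [via R0]
    link(h,a)  [fact]

round 1: derive anc(a,b) via R0 from link(a,b)
round 1: derive anc(b,g) via R0 from link(b,g)
round 1: derive anc(c,a) via R0 from link(c,a)
round 1: derive anc(c,e) via R0 from link(c,e)
round 1: derive anc(e,e) via R0 from link(e,e)
round 1: derive anc(e,h) via R0 from link(e,h)
round 1: derive anc(h,a) via R0 from link(h,a)
round 1: derive anc(h,e) via R0 from link(h,e)
round 2: derive anc(a,g) via R1 from anc(a,b), anc(b,g)
round 2: derive anc(c,b) via R1 from anc(c,a), anc(a,b)
round 2: derive anc(c,h) via R1 from anc(c,e), anc(e,h)
round 2: derive anc(e,a) via R1 from anc(e,h), anc(h,a)
round 2: derive anc(h,b) via R1 from anc(h,a), anc(a,b)
round 2: derive anc(h,h) via R1 from anc(h,e), anc(e,h)
round 3: derive anc(c,g) via R1 from anc(c,a), anc(a,g)
round 3: derive anc(e,b) via R1 from anc(e,a), anc(a,b)
round 3: derive anc(e,g) via R1 from anc(e,a), anc(a,g)
round 3: derive anc(h,g) via R1 from anc(h,a), anc(a,g)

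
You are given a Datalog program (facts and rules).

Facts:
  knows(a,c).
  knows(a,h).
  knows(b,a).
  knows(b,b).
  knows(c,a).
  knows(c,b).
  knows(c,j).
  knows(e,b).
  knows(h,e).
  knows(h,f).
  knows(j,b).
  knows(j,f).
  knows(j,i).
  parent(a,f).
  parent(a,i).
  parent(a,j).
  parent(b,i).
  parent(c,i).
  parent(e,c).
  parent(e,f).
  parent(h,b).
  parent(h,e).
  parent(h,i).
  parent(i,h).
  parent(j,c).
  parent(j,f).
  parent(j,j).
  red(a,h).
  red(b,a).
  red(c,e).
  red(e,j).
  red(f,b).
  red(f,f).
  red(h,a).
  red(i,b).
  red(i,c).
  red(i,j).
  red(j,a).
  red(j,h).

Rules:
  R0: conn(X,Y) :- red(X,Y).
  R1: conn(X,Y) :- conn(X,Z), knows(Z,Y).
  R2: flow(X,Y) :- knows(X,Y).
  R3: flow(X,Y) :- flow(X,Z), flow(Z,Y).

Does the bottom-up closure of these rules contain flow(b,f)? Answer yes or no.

round 1: derive flow(a,c) via R2 from knows(a,c)
round 1: derive flow(a,h) via R2 from knows(a,h)
round 1: derive flow(b,a) via R2 from knows(b,a)
round 1: derive flow(b,b) via R2 from knows(b,b)
round 1: derive flow(c,a) via R2 from knows(c,a)
round 1: derive flow(c,b) via R2 from knows(c,b)
round 1: derive flow(c,j) via R2 from knows(c,j)
round 1: derive flow(e,b) via R2 from knows(e,b)
round 1: derive flow(h,e) via R2 from knows(h,e)
round 1: derive flow(h,f) via R2 from knows(h,f)
round 1: derive flow(j,b) via R2 from knows(j,b)
round 1: derive flow(j,f) via R2 from knows(j,f)
round 1: derive flow(j,i) via R2 from knows(j,i)
round 2: derive flow(a,a) via R3 from flow(a,c), flow(c,a)
round 2: derive flow(a,b) via R3 from flow(a,c), flow(c,b)
round 2: derive flow(a,e) via R3 from flow(a,h), flow(h,e)
round 2: derive flow(a,f) via R3 from flow(a,h), flow(h,f)
round 2: derive flow(a,j) via R3 from flow(a,c), flow(c,j)
round 2: derive flow(b,c) via R3 from flow(b,a), flow(a,c)
round 2: derive flow(b,h) via R3 from flow(b,a), flow(a,h)
round 2: derive flow(c,c) via R3 from flow(c,a), flow(a,c)
round 2: derive flow(c,f) via R3 from flow(c,j), flow(j,f)
round 2: derive flow(c,h) via R3 from flow(c,a), flow(a,h)
round 2: derive flow(c,i) via R3 from flow(c,j), flow(j,i)
round 2: derive flow(e,a) via R3 from flow(e,b), flow(b,a)
round 2: derive flow(h,b) via R3 from flow(h,e), flow(e,b)
round 2: derive flow(j,a) via R3 from flow(j,b), flow(b,a)
round 3: derive flow(a,i) via R3 from flow(a,c), flow(c,i)
round 3: derive flow(b,e) via R3 from flow(b,a), flow(a,e)
round 3: derive flow(b,f) via R3 from flow(b,a), flow(a,f)
round 3: derive flow(b,i) via R3 from flow(b,c), flow(c,i)
round 3: derive flow(b,j) via R3 from flow(b,a), flow(a,j)
round 3: derive flow(c,e) via R3 from flow(c,a), flow(a,e)
round 3: derive flow(e,c) via R3 from flow(e,a), flow(a,c)
round 3: derive flow(e,e) via R3 from flow(e,a), flow(a,e)
round 3: derive flow(e,f) via R3 from flow(e,a), flow(a,f)
round 3: derive flow(e,h) via R3 from flow(e,a), flow(a,h)
round 3: derive flow(e,j) via R3 from flow(e,a), flow(a,j)
round 3: derive flow(h,a) via R3 from flow(h,b), flow(b,a)
round 3: derive flow(h,c) via R3 from flow(h,b), flow(b,c)
round 3: derive flow(h,h) via R3 from flow(h,b), flow(b,h)
round 3: derive flow(j,c) via R3 from flow(j,a), flow(a,c)
round 3: derive flow(j,e) via R3 from flow(j,a), flow(a,e)
round 3: derive flow(j,h) via R3 from flow(j,a), flow(a,h)
round 3: derive flow(j,j) via R3 from flow(j,a), flow(a,j)
round 4: derive flow(e,i) via R3 from flow(e,a), flow(a,i)
round 4: derive flow(h,i) via R3 from flow(h,a), flow(a,i)
round 4: derive flow(h,j) via R3 from flow(h,a), flow(a,j)

yes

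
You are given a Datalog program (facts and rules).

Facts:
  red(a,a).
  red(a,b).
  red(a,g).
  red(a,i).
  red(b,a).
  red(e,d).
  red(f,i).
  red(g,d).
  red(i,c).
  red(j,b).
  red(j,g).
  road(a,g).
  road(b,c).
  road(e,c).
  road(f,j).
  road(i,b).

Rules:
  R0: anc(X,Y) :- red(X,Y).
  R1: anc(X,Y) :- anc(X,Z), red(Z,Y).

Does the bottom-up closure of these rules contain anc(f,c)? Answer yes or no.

round 1: derive anc(a,a) via R0 from red(a,a)
round 1: derive anc(a,b) via R0 from red(a,b)
round 1: derive anc(a,g) via R0 from red(a,g)
round 1: derive anc(a,i) via R0 from red(a,i)
round 1: derive anc(b,a) via R0 from red(b,a)
round 1: derive anc(e,d) via R0 from red(e,d)
round 1: derive anc(f,i) via R0 from red(f,i)
round 1: derive anc(g,d) via R0 from red(g,d)
round 1: derive anc(i,c) via R0 from red(i,c)
round 1: derive anc(j,b) via R0 from red(j,b)
round 1: derive anc(j,g) via R0 from red(j,g)
round 2: derive anc(a,c) via R1 from anc(a,i), red(i,c)
round 2: derive anc(a,d) via R1 from anc(a,g), red(g,d)
round 2: derive anc(b,b) via R1 from anc(b,a), red(a,b)
round 2: derive anc(b,g) via R1 from anc(b,a), red(a,g)
round 2: derive anc(b,i) via R1 from anc(b,a), red(a,i)
round 2: derive anc(f,c) via R1 from anc(f,i), red(i,c)
round 2: derive anc(j,a) via R1 from anc(j,b), red(b,a)
round 2: derive anc(j,d) via R1 from anc(j,g), red(g,d)
round 3: derive anc(b,c) via R1 from anc(b,i), red(i,c)
round 3: derive anc(b,d) via R1 from anc(b,g), red(g,d)
round 3: derive anc(j,i) via R1 from anc(j,a), red(a,i)
round 4: derive anc(j,c) via R1 from anc(j,i), red(i,c)

yes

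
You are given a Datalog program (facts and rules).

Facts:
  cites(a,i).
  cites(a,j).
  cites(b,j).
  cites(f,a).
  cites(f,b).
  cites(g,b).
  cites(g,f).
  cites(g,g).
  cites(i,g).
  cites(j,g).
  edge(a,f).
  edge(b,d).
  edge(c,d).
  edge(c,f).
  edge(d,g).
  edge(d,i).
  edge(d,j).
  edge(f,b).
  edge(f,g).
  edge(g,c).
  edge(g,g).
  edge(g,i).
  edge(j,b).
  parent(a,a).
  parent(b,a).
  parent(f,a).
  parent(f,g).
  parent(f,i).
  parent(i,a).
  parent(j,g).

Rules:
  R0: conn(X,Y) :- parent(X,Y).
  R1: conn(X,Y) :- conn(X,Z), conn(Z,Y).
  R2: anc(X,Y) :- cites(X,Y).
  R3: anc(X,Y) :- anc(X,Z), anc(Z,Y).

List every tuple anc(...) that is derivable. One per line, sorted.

anc(a,a)
anc(a,b)
anc(a,f)
anc(a,g)
anc(a,i)
anc(a,j)
anc(b,a)
anc(b,b)
anc(b,f)
anc(b,g)
anc(b,i)
anc(b,j)
anc(f,a)
anc(f,b)
anc(f,f)
anc(f,g)
anc(f,i)
anc(f,j)
anc(g,a)
anc(g,b)
anc(g,f)
anc(g,g)
anc(g,i)
anc(g,j)
anc(i,a)
anc(i,b)
anc(i,f)
anc(i,g)
anc(i,i)
anc(i,j)
anc(j,a)
anc(j,b)
anc(j,f)
anc(j,g)
anc(j,i)
anc(j,j)

round 1: derive anc(a,i) via R2 from cites(a,i)
round 1: derive anc(a,j) via R2 from cites(a,j)
round 1: derive anc(b,j) via R2 from cites(b,j)
round 1: derive anc(f,a) via R2 from cites(f,a)
round 1: derive anc(f,b) via R2 from cites(f,b)
round 1: derive anc(g,b) via R2 from cites(g,b)
round 1: derive anc(g,f) via R2 from cites(g,f)
round 1: derive anc(g,g) via R2 from cites(g,g)
round 1: derive anc(i,g) via R2 from cites(i,g)
round 1: derive anc(j,g) via R2 from cites(j,g)
round 2: derive anc(a,g) via R3 from anc(a,i), anc(i,g)
round 2: derive anc(b,g) via R3 from anc(b,j), anc(j,g)
round 2: derive anc(f,i) via R3 from anc(f,a), anc(a,i)
round 2: derive anc(f,j) via R3 from anc(f,a), anc(a,j)
round 2: derive anc(g,a) via R3 from anc(g,f), anc(f,a)
round 2: derive anc(g,j) via R3 from anc(g,b), anc(b,j)
round 2: derive anc(i,b) via R3 from anc(i,g), anc(g,b)
round 2: derive anc(i,f) via R3 from anc(i,g), anc(g,f)
round 2: derive anc(j,b) via R3 from anc(j,g), anc(g,b)
round 2: derive anc(j,f) via R3 from anc(j,g), anc(g,f)
round 3: derive anc(a,a) via R3 from anc(a,g), anc(g,a)
round 3: derive anc(a,b) via R3 from anc(a,g), anc(g,b)
round 3: derive anc(a,f) via R3 from anc(a,g), anc(g,f)
round 3: derive anc(b,a) via R3 from anc(b,g), anc(g,a)
round 3: derive anc(b,b) via R3 from anc(b,g), anc(g,b)
round 3: derive anc(b,f) via R3 from anc(b,g), anc(g,f)
round 3: derive anc(f,f) via R3 from anc(f,i), anc(i,f)
round 3: derive anc(f,g) via R3 from anc(f,a), anc(a,g)
round 3: derive anc(g,i) via R3 from anc(g,a), anc(a,i)
round 3: derive anc(i,a) via R3 from anc(i,f), anc(f,a)
round 3: derive anc(i,i) via R3 from anc(i,f), anc(f,i)
round 3: derive anc(i,j) via R3 from anc(i,b), anc(b,j)
round 3: derive anc(j,a) via R3 from anc(j,f), anc(f,a)
round 3: derive anc(j,i) via R3 from anc(j,f), anc(f,i)
round 3: derive anc(j,j) via R3 from anc(j,b), anc(b,j)
round 4: derive anc(b,i) via R3 from anc(b,a), anc(a,i)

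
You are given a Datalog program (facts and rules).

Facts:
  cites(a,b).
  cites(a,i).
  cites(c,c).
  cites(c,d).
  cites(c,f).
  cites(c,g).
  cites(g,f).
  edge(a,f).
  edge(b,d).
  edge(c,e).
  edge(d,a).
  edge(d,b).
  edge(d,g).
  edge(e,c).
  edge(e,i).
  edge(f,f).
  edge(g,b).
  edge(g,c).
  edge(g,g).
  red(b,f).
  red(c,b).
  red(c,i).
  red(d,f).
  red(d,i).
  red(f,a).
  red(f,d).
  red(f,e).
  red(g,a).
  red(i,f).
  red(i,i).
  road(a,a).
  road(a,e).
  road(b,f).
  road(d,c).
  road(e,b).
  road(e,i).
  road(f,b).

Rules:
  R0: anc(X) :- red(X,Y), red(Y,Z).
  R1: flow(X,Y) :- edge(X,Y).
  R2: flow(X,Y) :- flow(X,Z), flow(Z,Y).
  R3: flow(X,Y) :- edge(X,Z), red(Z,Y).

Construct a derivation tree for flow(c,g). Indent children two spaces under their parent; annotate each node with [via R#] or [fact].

round 1: derive flow(a,f) via R1 from edge(a,f)
round 1: derive flow(b,d) via R1 from edge(b,d)
round 1: derive flow(c,e) via R1 from edge(c,e)
round 1: derive flow(d,a) via R1 from edge(d,a)
round 1: derive flow(d,b) via R1 from edge(d,b)
round 1: derive flow(d,g) via R1 from edge(d,g)
round 1: derive flow(e,c) via R1 from edge(e,c)
round 1: derive flow(e,i) via R1 from edge(e,i)
round 1: derive flow(f,f) via R1 from edge(f,f)
round 1: derive flow(g,b) via R1 from edge(g,b)
round 1: derive flow(g,c) via R1 from edge(g,c)
round 1: derive flow(g,g) via R1 from edge(g,g)
round 1: derive flow(a,a) via R3 from edge(a,f), red(f,a)
round 1: derive flow(a,d) via R3 from edge(a,f), red(f,d)
round 1: derive flow(a,e) via R3 from edge(a,f), red(f,e)
round 1: derive flow(b,f) via R3 from edge(b,d), red(d,f)
round 1: derive flow(b,i) via R3 from edge(b,d), red(d,i)
round 1: derive flow(d,f) via R3 from edge(d,b), red(b,f)
round 1: derive flow(e,b) via R3 from edge(e,c), red(c,b)
round 1: derive flow(e,f) via R3 from edge(e,i), red(i,f)
round 1: derive flow(f,a) via R3 from edge(f,f), red(f,a)
round 1: derive flow(f,d) via R3 from edge(f,f), red(f,d)
round 1: derive flow(f,e) via R3 from edge(f,f), red(f,e)
round 1: derive flow(g,a) via R3 from edge(g,g), red(g,a)
round 1: derive flow(g,f) via R3 from edge(g,b), red(b,f)
round 1: derive flow(g,i) via R3 from edge(g,c), red(c,i)
round 2: derive flow(a,b) via R2 from flow(a,d), flow(d,b)
round 2: derive flow(a,c) via R2 from flow(a,e), flow(e,c)
round 2: derive flow(a,g) via R2 from flow(a,d), flow(d,g)
round 2: derive flow(a,i) via R2 from flow(a,e), flow(e,i)
round 2: derive flow(b,a) via R2 from flow(b,d), flow(d,a)
round 2: derive flow(b,b) via R2 from flow(b,d), flow(d,b)
round 2: derive flow(b,e) via R2 from flow(b,f), flow(f,e)
round 2: derive flow(b,g) via R2 from flow(b,d), flow(d,g)
round 2: derive flow(c,b) via R2 from flow(c,e), flow(e,b)
round 2: derive flow(c,c) via R2 from flow(c,e), flow(e,c)
round 2: derive flow(c,f) via R2 from flow(c,e), flow(e,f)
round 2: derive flow(c,i) via R2 from flow(c,e), flow(e,i)
round 2: derive flow(d,c) via R2 from flow(d,g), flow(g,c)
round 2: derive flow(d,d) via R2 from flow(d,a), flow(a,d)
round 2: derive flow(d,e) via R2 from flow(d,a), flow(a,e)
round 2: derive flow(d,i) via R2 from flow(d,b), flow(b,i)
round 2: derive flow(e,a) via R2 from flow(e,f), flow(f,a)
round 2: derive flow(e,d) via R2 from flow(e,b), flow(b,d)
round 2: derive flow(e,e) via R2 from flow(e,c), flow(c,e)
round 2: derive flow(f,b) via R2 from flow(f,d), flow(d,b)
round 2: derive flow(f,c) via R2 from flow(f,e), flow(e,c)
round 2: derive flow(f,g) via R2 from flow(f,d), flow(d,g)
round 2: derive flow(f,i) via R2 from flow(f,e), flow(e,i)
round 2: derive flow(g,d) via R2 from flow(g,a), flow(a,d)
round 2: derive flow(g,e) via R2 from flow(g,a), flow(a,e)
round 3: derive flow(b,c) via R2 from flow(b,a), flow(a,c)
round 3: derive flow(c,a) via R2 from flow(c,b), flow(b,a)
round 3: derive flow(c,d) via R2 from flow(c,b), flow(b,d)
round 3: derive flow(c,g) via R2 from flow(c,b), flow(b,g)
round 3: derive flow(e,g) via R2 from flow(e,a), flow(a,g)

flow(c,g)  [via R2]
  flow(c,b)  [via R2]
    flow(c,e)  [via R1]
      edge(c,e)  [fact]
    flow(e,b)  [via R3]
      edge(e,c)  [fact]
      red(c,b)  [fact]
  flow(b,g)  [via R2]
    flow(b,d)  [via R1]
      edge(b,d)  [fact]
    flow(d,g)  [via R1]
      edge(d,g)  [fact]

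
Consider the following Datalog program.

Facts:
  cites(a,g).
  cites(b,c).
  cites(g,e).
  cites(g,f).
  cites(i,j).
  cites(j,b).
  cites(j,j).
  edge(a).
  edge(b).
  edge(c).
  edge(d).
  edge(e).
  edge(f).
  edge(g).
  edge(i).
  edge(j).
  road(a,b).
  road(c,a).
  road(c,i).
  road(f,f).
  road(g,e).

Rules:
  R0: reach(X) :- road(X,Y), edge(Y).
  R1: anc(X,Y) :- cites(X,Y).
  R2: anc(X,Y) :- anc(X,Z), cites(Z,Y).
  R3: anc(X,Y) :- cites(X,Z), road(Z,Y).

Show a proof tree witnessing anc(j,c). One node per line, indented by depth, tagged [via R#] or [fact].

anc(j,c)  [via R2]
  anc(j,b)  [via R1]
    cites(j,b)  [fact]
  cites(b,c)  [fact]

round 1: derive anc(a,g) via R1 from cites(a,g)
round 1: derive anc(b,c) via R1 from cites(b,c)
round 1: derive anc(g,e) via R1 from cites(g,e)
round 1: derive anc(g,f) via R1 from cites(g,f)
round 1: derive anc(i,j) via R1 from cites(i,j)
round 1: derive anc(j,b) via R1 from cites(j,b)
round 1: derive anc(j,j) via R1 from cites(j,j)
round 1: derive anc(a,e) via R3 from cites(a,g), road(g,e)
round 1: derive anc(b,a) via R3 from cites(b,c), road(c,a)
round 1: derive anc(b,i) via R3 from cites(b,c), road(c,i)
round 2: derive anc(a,f) via R2 from anc(a,g), cites(g,f)
round 2: derive anc(b,g) via R2 from anc(b,a), cites(a,g)
round 2: derive anc(b,j) via R2 from anc(b,i), cites(i,j)
round 2: derive anc(i,b) via R2 from anc(i,j), cites(j,b)
round 2: derive anc(j,c) via R2 from anc(j,b), cites(b,c)
round 3: derive anc(b,b) via R2 from anc(b,j), cites(j,b)
round 3: derive anc(b,e) via R2 from anc(b,g), cites(g,e)
round 3: derive anc(b,f) via R2 from anc(b,g), cites(g,f)
round 3: derive anc(i,c) via R2 from anc(i,b), cites(b,c)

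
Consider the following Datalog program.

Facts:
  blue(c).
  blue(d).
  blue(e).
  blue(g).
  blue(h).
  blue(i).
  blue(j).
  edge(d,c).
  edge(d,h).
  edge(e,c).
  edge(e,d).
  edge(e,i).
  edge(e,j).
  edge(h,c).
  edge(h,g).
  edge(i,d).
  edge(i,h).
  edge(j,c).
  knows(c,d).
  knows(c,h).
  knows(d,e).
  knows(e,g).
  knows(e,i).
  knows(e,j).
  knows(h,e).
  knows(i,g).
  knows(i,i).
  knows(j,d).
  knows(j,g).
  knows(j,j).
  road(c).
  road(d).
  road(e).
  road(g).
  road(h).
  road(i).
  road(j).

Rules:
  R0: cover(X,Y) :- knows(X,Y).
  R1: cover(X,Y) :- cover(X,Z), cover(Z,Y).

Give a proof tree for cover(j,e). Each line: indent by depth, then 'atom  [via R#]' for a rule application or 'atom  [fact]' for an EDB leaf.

round 1: derive cover(c,d) via R0 from knows(c,d)
round 1: derive cover(c,h) via R0 from knows(c,h)
round 1: derive cover(d,e) via R0 from knows(d,e)
round 1: derive cover(e,g) via R0 from knows(e,g)
round 1: derive cover(e,i) via R0 from knows(e,i)
round 1: derive cover(e,j) via R0 from knows(e,j)
round 1: derive cover(h,e) via R0 from knows(h,e)
round 1: derive cover(i,g) via R0 from knows(i,g)
round 1: derive cover(i,i) via R0 from knows(i,i)
round 1: derive cover(j,d) via R0 from knows(j,d)
round 1: derive cover(j,g) via R0 from knows(j,g)
round 1: derive cover(j,j) via R0 from knows(j,j)
round 2: derive cover(c,e) via R1 from cover(c,d), cover(d,e)
round 2: derive cover(d,g) via R1 from cover(d,e), cover(e,g)
round 2: derive cover(d,i) via R1 from cover(d,e), cover(e,i)
round 2: derive cover(d,j) via R1 from cover(d,e), cover(e,j)
round 2: derive cover(e,d) via R1 from cover(e,j), cover(j,d)
round 2: derive cover(h,g) via R1 from cover(h,e), cover(e,g)
round 2: derive cover(h,i) via R1 from cover(h,e), cover(e,i)
round 2: derive cover(h,j) via R1 from cover(h,e), cover(e,j)
round 2: derive cover(j,e) via R1 from cover(j,d), cover(d,e)
round 3: derive cover(c,g) via R1 from cover(c,d), cover(d,g)
round 3: derive cover(c,i) via R1 from cover(c,d), cover(d,i)
round 3: derive cover(c,j) via R1 from cover(c,d), cover(d,j)
round 3: derive cover(d,d) via R1 from cover(d,e), cover(e,d)
round 3: derive cover(e,e) via R1 from cover(e,d), cover(d,e)
round 3: derive cover(h,d) via R1 from cover(h,e), cover(e,d)
round 3: derive cover(j,i) via R1 from cover(j,d), cover(d,i)

cover(j,e)  [via R1]
  cover(j,d)  [via R0]
    knows(j,d)  [fact]
  cover(d,e)  [via R0]
    knows(d,e)  [fact]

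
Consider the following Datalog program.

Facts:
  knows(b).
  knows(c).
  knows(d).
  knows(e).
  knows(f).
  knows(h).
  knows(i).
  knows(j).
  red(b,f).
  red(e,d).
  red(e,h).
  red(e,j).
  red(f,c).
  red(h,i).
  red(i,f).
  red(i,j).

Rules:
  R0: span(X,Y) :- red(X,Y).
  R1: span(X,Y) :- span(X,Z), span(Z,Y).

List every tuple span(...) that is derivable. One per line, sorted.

span(b,c)
span(b,f)
span(e,c)
span(e,d)
span(e,f)
span(e,h)
span(e,i)
span(e,j)
span(f,c)
span(h,c)
span(h,f)
span(h,i)
span(h,j)
span(i,c)
span(i,f)
span(i,j)

round 1: derive span(b,f) via R0 from red(b,f)
round 1: derive span(e,d) via R0 from red(e,d)
round 1: derive span(e,h) via R0 from red(e,h)
round 1: derive span(e,j) via R0 from red(e,j)
round 1: derive span(f,c) via R0 from red(f,c)
round 1: derive span(h,i) via R0 from red(h,i)
round 1: derive span(i,f) via R0 from red(i,f)
round 1: derive span(i,j) via R0 from red(i,j)
round 2: derive span(b,c) via R1 from span(b,f), span(f,c)
round 2: derive span(e,i) via R1 from span(e,h), span(h,i)
round 2: derive span(h,f) via R1 from span(h,i), span(i,f)
round 2: derive span(h,j) via R1 from span(h,i), span(i,j)
round 2: derive span(i,c) via R1 from span(i,f), span(f,c)
round 3: derive span(e,c) via R1 from span(e,i), span(i,c)
round 3: derive span(e,f) via R1 from span(e,h), span(h,f)
round 3: derive span(h,c) via R1 from span(h,f), span(f,c)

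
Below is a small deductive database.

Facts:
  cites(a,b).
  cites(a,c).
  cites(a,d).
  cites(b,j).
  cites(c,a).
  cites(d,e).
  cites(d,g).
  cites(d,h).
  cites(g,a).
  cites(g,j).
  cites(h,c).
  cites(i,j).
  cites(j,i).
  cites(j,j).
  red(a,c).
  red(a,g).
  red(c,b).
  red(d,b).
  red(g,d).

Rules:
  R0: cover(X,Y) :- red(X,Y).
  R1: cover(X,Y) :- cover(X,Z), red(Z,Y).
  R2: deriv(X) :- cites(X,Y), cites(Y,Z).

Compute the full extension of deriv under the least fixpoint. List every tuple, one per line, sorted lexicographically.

round 1: derive deriv(a) via R2 from cites(a,b), cites(b,j)
round 1: derive deriv(b) via R2 from cites(b,j), cites(j,i)
round 1: derive deriv(c) via R2 from cites(c,a), cites(a,b)
round 1: derive deriv(d) via R2 from cites(d,g), cites(g,a)
round 1: derive deriv(g) via R2 from cites(g,a), cites(a,b)
round 1: derive deriv(h) via R2 from cites(h,c), cites(c,a)
round 1: derive deriv(i) via R2 from cites(i,j), cites(j,i)
round 1: derive deriv(j) via R2 from cites(j,i), cites(i,j)

deriv(a)
deriv(b)
deriv(c)
deriv(d)
deriv(g)
deriv(h)
deriv(i)
deriv(j)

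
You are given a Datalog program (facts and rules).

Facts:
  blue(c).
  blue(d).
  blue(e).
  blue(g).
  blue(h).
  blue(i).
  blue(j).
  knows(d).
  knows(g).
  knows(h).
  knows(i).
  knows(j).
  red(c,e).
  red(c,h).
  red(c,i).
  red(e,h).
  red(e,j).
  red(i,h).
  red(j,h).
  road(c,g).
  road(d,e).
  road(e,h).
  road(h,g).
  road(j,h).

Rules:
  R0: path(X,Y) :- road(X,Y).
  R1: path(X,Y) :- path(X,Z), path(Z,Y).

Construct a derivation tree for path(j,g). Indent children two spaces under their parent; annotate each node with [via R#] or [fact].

path(j,g)  [via R1]
  path(j,h)  [via R0]
    road(j,h)  [fact]
  path(h,g)  [via R0]
    road(h,g)  [fact]

round 1: derive path(c,g) via R0 from road(c,g)
round 1: derive path(d,e) via R0 from road(d,e)
round 1: derive path(e,h) via R0 from road(e,h)
round 1: derive path(h,g) via R0 from road(h,g)
round 1: derive path(j,h) via R0 from road(j,h)
round 2: derive path(d,h) via R1 from path(d,e), path(e,h)
round 2: derive path(e,g) via R1 from path(e,h), path(h,g)
round 2: derive path(j,g) via R1 from path(j,h), path(h,g)
round 3: derive path(d,g) via R1 from path(d,e), path(e,g)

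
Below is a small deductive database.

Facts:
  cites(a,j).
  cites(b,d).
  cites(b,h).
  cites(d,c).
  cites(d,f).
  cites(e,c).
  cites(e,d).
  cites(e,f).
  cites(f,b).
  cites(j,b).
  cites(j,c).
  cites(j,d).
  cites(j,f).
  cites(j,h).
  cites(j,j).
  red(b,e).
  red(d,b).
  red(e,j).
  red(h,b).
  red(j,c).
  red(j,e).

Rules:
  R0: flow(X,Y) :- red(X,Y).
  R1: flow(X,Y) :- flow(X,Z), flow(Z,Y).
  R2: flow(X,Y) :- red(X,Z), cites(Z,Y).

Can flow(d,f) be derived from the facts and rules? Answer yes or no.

yes

round 1: derive flow(b,e) via R0 from red(b,e)
round 1: derive flow(d,b) via R0 from red(d,b)
round 1: derive flow(e,j) via R0 from red(e,j)
round 1: derive flow(h,b) via R0 from red(h,b)
round 1: derive flow(j,c) via R0 from red(j,c)
round 1: derive flow(j,e) via R0 from red(j,e)
round 1: derive flow(b,c) via R2 from red(b,e), cites(e,c)
round 1: derive flow(b,d) via R2 from red(b,e), cites(e,d)
round 1: derive flow(b,f) via R2 from red(b,e), cites(e,f)
round 1: derive flow(d,d) via R2 from red(d,b), cites(b,d)
round 1: derive flow(d,h) via R2 from red(d,b), cites(b,h)
round 1: derive flow(e,b) via R2 from red(e,j), cites(j,b)
round 1: derive flow(e,c) via R2 from red(e,j), cites(j,c)
round 1: derive flow(e,d) via R2 from red(e,j), cites(j,d)
round 1: derive flow(e,f) via R2 from red(e,j), cites(j,f)
round 1: derive flow(e,h) via R2 from red(e,j), cites(j,h)
round 1: derive flow(h,d) via R2 from red(h,b), cites(b,d)
round 1: derive flow(h,h) via R2 from red(h,b), cites(b,h)
round 1: derive flow(j,d) via R2 from red(j,e), cites(e,d)
round 1: derive flow(j,f) via R2 from red(j,e), cites(e,f)
round 2: derive flow(b,b) via R1 from flow(b,d), flow(d,b)
round 2: derive flow(b,h) via R1 from flow(b,d), flow(d,h)
round 2: derive flow(b,j) via R1 from flow(b,e), flow(e,j)
round 2: derive flow(d,c) via R1 from flow(d,b), flow(b,c)
round 2: derive flow(d,e) via R1 from flow(d,b), flow(b,e)
round 2: derive flow(d,f) via R1 from flow(d,b), flow(b,f)
round 2: derive flow(e,e) via R1 from flow(e,b), flow(b,e)
round 2: derive flow(h,c) via R1 from flow(h,b), flow(b,c)
round 2: derive flow(h,e) via R1 from flow(h,b), flow(b,e)
round 2: derive flow(h,f) via R1 from flow(h,b), flow(b,f)
round 2: derive flow(j,b) via R1 from flow(j,d), flow(d,b)
round 2: derive flow(j,h) via R1 from flow(j,d), flow(d,h)
round 2: derive flow(j,j) via R1 from flow(j,e), flow(e,j)
round 3: derive flow(d,j) via R1 from flow(d,b), flow(b,j)
round 3: derive flow(h,j) via R1 from flow(h,b), flow(b,j)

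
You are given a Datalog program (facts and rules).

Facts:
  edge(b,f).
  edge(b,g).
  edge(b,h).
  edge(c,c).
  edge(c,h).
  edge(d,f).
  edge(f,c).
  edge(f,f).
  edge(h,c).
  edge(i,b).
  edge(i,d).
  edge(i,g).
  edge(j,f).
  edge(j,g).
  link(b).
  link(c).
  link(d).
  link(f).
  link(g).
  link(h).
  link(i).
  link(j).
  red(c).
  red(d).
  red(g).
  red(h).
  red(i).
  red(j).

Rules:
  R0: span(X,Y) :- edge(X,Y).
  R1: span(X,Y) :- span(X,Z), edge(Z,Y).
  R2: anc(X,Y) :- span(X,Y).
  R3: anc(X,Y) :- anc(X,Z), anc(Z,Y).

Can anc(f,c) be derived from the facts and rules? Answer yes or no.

round 1: derive span(b,f) via R0 from edge(b,f)
round 1: derive span(b,g) via R0 from edge(b,g)
round 1: derive span(b,h) via R0 from edge(b,h)
round 1: derive span(c,c) via R0 from edge(c,c)
round 1: derive span(c,h) via R0 from edge(c,h)
round 1: derive span(d,f) via R0 from edge(d,f)
round 1: derive span(f,c) via R0 from edge(f,c)
round 1: derive span(f,f) via R0 from edge(f,f)
round 1: derive span(h,c) via R0 from edge(h,c)
round 1: derive span(i,b) via R0 from edge(i,b)
round 1: derive span(i,d) via R0 from edge(i,d)
round 1: derive span(i,g) via R0 from edge(i,g)
round 1: derive span(j,f) via R0 from edge(j,f)
round 1: derive span(j,g) via R0 from edge(j,g)
round 2: derive span(b,c) via R1 from span(b,f), edge(f,c)
round 2: derive span(d,c) via R1 from span(d,f), edge(f,c)
round 2: derive span(f,h) via R1 from span(f,c), edge(c,h)
round 2: derive span(h,h) via R1 from span(h,c), edge(c,h)
round 2: derive span(i,f) via R1 from span(i,b), edge(b,f)
round 2: derive span(i,h) via R1 from span(i,b), edge(b,h)
round 2: derive span(j,c) via R1 from span(j,f), edge(f,c)
round 2: derive anc(b,f) via R2 from span(b,f)
round 2: derive anc(b,g) via R2 from span(b,g)
round 2: derive anc(b,h) via R2 from span(b,h)
round 2: derive anc(c,c) via R2 from span(c,c)
round 2: derive anc(c,h) via R2 from span(c,h)
round 2: derive anc(d,f) via R2 from span(d,f)
round 2: derive anc(f,c) via R2 from span(f,c)
round 2: derive anc(f,f) via R2 from span(f,f)
round 2: derive anc(h,c) via R2 from span(h,c)
round 2: derive anc(i,b) via R2 from span(i,b)
round 2: derive anc(i,d) via R2 from span(i,d)
round 2: derive anc(i,g) via R2 from span(i,g)
round 2: derive anc(j,f) via R2 from span(j,f)
round 2: derive anc(j,g) via R2 from span(j,g)
round 3: derive span(d,h) via R1 from span(d,c), edge(c,h)
round 3: derive span(i,c) via R1 from span(i,f), edge(f,c)
round 3: derive span(j,h) via R1 from span(j,c), edge(c,h)
round 3: derive anc(b,c) via R2 from span(b,c)
round 3: derive anc(d,c) via R2 from span(d,c)
round 3: derive anc(f,h) via R2 from span(f,h)
round 3: derive anc(h,h) via R2 from span(h,h)
round 3: derive anc(i,f) via R2 from span(i,f)
round 3: derive anc(i,h) via R2 from span(i,h)
round 3: derive anc(j,c) via R2 from span(j,c)
round 4: derive anc(d,h) via R2 from span(d,h)
round 4: derive anc(i,c) via R2 from span(i,c)
round 4: derive anc(j,h) via R2 from span(j,h)

yes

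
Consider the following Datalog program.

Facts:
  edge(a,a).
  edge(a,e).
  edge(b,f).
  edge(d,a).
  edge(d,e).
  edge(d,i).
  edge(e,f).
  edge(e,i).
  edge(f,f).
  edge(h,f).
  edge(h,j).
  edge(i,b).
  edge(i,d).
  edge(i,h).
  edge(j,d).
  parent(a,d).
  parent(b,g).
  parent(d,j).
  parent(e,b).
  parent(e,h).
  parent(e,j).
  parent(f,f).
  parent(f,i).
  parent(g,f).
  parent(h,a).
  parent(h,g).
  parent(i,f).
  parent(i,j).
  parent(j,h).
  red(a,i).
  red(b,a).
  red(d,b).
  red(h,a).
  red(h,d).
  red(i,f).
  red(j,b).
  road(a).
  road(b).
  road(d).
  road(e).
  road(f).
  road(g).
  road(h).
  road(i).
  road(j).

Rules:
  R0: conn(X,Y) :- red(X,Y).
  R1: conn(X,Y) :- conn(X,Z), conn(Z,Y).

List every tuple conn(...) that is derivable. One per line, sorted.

round 1: derive conn(a,i) via R0 from red(a,i)
round 1: derive conn(b,a) via R0 from red(b,a)
round 1: derive conn(d,b) via R0 from red(d,b)
round 1: derive conn(h,a) via R0 from red(h,a)
round 1: derive conn(h,d) via R0 from red(h,d)
round 1: derive conn(i,f) via R0 from red(i,f)
round 1: derive conn(j,b) via R0 from red(j,b)
round 2: derive conn(a,f) via R1 from conn(a,i), conn(i,f)
round 2: derive conn(b,i) via R1 from conn(b,a), conn(a,i)
round 2: derive conn(d,a) via R1 from conn(d,b), conn(b,a)
round 2: derive conn(h,b) via R1 from conn(h,d), conn(d,b)
round 2: derive conn(h,i) via R1 from conn(h,a), conn(a,i)
round 2: derive conn(j,a) via R1 from conn(j,b), conn(b,a)
round 3: derive conn(b,f) via R1 from conn(b,a), conn(a,f)
round 3: derive conn(d,f) via R1 from conn(d,a), conn(a,f)
round 3: derive conn(d,i) via R1 from conn(d,a), conn(a,i)
round 3: derive conn(h,f) via R1 from conn(h,a), conn(a,f)
round 3: derive conn(j,f) via R1 from conn(j,a), conn(a,f)
round 3: derive conn(j,i) via R1 from conn(j,a), conn(a,i)

conn(a,f)
conn(a,i)
conn(b,a)
conn(b,f)
conn(b,i)
conn(d,a)
conn(d,b)
conn(d,f)
conn(d,i)
conn(h,a)
conn(h,b)
conn(h,d)
conn(h,f)
conn(h,i)
conn(i,f)
conn(j,a)
conn(j,b)
conn(j,f)
conn(j,i)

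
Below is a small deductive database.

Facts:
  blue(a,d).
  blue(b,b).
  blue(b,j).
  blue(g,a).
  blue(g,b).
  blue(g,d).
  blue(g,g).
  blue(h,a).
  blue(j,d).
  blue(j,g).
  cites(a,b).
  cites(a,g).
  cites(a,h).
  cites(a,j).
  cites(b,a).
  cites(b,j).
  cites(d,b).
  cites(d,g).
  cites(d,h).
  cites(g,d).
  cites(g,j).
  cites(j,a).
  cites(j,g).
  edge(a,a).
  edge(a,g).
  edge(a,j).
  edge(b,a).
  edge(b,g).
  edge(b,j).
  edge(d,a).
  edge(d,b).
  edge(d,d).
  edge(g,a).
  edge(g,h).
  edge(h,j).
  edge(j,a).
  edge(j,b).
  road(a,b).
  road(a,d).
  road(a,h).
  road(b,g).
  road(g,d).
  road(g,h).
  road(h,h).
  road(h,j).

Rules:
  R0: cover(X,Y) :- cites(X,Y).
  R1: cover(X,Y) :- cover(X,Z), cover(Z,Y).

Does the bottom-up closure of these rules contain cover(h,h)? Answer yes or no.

no

round 1: derive cover(a,b) via R0 from cites(a,b)
round 1: derive cover(a,g) via R0 from cites(a,g)
round 1: derive cover(a,h) via R0 from cites(a,h)
round 1: derive cover(a,j) via R0 from cites(a,j)
round 1: derive cover(b,a) via R0 from cites(b,a)
round 1: derive cover(b,j) via R0 from cites(b,j)
round 1: derive cover(d,b) via R0 from cites(d,b)
round 1: derive cover(d,g) via R0 from cites(d,g)
round 1: derive cover(d,h) via R0 from cites(d,h)
round 1: derive cover(g,d) via R0 from cites(g,d)
round 1: derive cover(g,j) via R0 from cites(g,j)
round 1: derive cover(j,a) via R0 from cites(j,a)
round 1: derive cover(j,g) via R0 from cites(j,g)
round 2: derive cover(a,a) via R1 from cover(a,b), cover(b,a)
round 2: derive cover(a,d) via R1 from cover(a,g), cover(g,d)
round 2: derive cover(b,b) via R1 from cover(b,a), cover(a,b)
round 2: derive cover(b,g) via R1 from cover(b,a), cover(a,g)
round 2: derive cover(b,h) via R1 from cover(b,a), cover(a,h)
round 2: derive cover(d,a) via R1 from cover(d,b), cover(b,a)
round 2: derive cover(d,d) via R1 from cover(d,g), cover(g,d)
round 2: derive cover(d,j) via R1 from cover(d,b), cover(b,j)
round 2: derive cover(g,a) via R1 from cover(g,j), cover(j,a)
round 2: derive cover(g,b) via R1 from cover(g,d), cover(d,b)
round 2: derive cover(g,g) via R1 from cover(g,d), cover(d,g)
round 2: derive cover(g,h) via R1 from cover(g,d), cover(d,h)
round 2: derive cover(j,b) via R1 from cover(j,a), cover(a,b)
round 2: derive cover(j,d) via R1 from cover(j,g), cover(g,d)
round 2: derive cover(j,h) via R1 from cover(j,a), cover(a,h)
round 2: derive cover(j,j) via R1 from cover(j,a), cover(a,j)
round 3: derive cover(b,d) via R1 from cover(b,a), cover(a,d)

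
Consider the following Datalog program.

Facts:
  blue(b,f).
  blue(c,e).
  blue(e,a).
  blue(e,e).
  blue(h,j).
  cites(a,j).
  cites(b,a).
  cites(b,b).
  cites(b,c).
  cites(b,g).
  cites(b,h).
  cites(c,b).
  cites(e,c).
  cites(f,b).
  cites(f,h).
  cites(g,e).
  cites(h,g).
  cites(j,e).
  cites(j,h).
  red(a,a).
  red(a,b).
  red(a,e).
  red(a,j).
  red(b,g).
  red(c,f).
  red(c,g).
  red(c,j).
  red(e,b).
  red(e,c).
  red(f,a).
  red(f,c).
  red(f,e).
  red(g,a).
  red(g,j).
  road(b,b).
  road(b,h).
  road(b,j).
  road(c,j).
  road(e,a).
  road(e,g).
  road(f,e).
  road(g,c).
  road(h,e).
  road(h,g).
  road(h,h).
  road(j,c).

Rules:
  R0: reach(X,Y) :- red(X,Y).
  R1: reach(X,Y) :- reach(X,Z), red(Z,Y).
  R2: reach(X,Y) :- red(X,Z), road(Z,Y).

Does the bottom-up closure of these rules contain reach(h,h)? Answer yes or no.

round 1: derive reach(a,a) via R0 from red(a,a)
round 1: derive reach(a,b) via R0 from red(a,b)
round 1: derive reach(a,e) via R0 from red(a,e)
round 1: derive reach(a,j) via R0 from red(a,j)
round 1: derive reach(b,g) via R0 from red(b,g)
round 1: derive reach(c,f) via R0 from red(c,f)
round 1: derive reach(c,g) via R0 from red(c,g)
round 1: derive reach(c,j) via R0 from red(c,j)
round 1: derive reach(e,b) via R0 from red(e,b)
round 1: derive reach(e,c) via R0 from red(e,c)
round 1: derive reach(f,a) via R0 from red(f,a)
round 1: derive reach(f,c) via R0 from red(f,c)
round 1: derive reach(f,e) via R0 from red(f,e)
round 1: derive reach(g,a) via R0 from red(g,a)
round 1: derive reach(g,j) via R0 from red(g,j)
round 1: derive reach(a,c) via R2 from red(a,j), road(j,c)
round 1: derive reach(a,g) via R2 from red(a,e), road(e,g)
round 1: derive reach(a,h) via R2 from red(a,b), road(b,h)
round 1: derive reach(b,c) via R2 from red(b,g), road(g,c)
round 1: derive reach(c,c) via R2 from red(c,g), road(g,c)
round 1: derive reach(c,e) via R2 from red(c,f), road(f,e)
round 1: derive reach(e,h) via R2 from red(e,b), road(b,h)
round 1: derive reach(e,j) via R2 from red(e,b), road(b,j)
round 1: derive reach(f,g) via R2 from red(f,e), road(e,g)
round 1: derive reach(f,j) via R2 from red(f,c), road(c,j)
round 1: derive reach(g,c) via R2 from red(g,j), road(j,c)
round 2: derive reach(a,f) via R1 from reach(a,c), red(c,f)
round 2: derive reach(b,a) via R1 from reach(b,g), red(g,a)
round 2: derive reach(b,f) via R1 from reach(b,c), red(c,f)
round 2: derive reach(b,j) via R1 from reach(b,c), red(c,j)
round 2: derive reach(c,a) via R1 from reach(c,f), red(f,a)
round 2: derive reach(c,b) via R1 from reach(c,e), red(e,b)
round 2: derive reach(e,f) via R1 from reach(e,c), red(c,f)
round 2: derive reach(e,g) via R1 from reach(e,b), red(b,g)
round 2: derive reach(f,b) via R1 from reach(f,a), red(a,b)
round 2: derive reach(f,f) via R1 from reach(f,c), red(c,f)
round 2: derive reach(g,b) via R1 from reach(g,a), red(a,b)
round 2: derive reach(g,e) via R1 from reach(g,a), red(a,e)
round 2: derive reach(g,f) via R1 from reach(g,c), red(c,f)
round 2: derive reach(g,g) via R1 from reach(g,c), red(c,g)
round 3: derive reach(b,b) via R1 from reach(b,a), red(a,b)
round 3: derive reach(b,e) via R1 from reach(b,a), red(a,e)
round 3: derive reach(e,a) via R1 from reach(e,f), red(f,a)
round 3: derive reach(e,e) via R1 from reach(e,f), red(f,e)

no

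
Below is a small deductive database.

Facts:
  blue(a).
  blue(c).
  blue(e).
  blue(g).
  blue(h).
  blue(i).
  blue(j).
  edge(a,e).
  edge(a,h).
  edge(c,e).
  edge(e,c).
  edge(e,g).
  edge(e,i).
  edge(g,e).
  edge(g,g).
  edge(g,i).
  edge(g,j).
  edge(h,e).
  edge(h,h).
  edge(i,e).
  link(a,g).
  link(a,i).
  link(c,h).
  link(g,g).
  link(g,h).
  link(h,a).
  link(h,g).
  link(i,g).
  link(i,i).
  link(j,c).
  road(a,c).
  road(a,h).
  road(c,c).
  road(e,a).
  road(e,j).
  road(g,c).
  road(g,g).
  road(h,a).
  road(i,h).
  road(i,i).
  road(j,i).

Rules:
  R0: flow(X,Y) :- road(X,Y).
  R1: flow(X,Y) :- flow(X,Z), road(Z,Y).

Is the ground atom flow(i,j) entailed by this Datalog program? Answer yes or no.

no

round 1: derive flow(a,c) via R0 from road(a,c)
round 1: derive flow(a,h) via R0 from road(a,h)
round 1: derive flow(c,c) via R0 from road(c,c)
round 1: derive flow(e,a) via R0 from road(e,a)
round 1: derive flow(e,j) via R0 from road(e,j)
round 1: derive flow(g,c) via R0 from road(g,c)
round 1: derive flow(g,g) via R0 from road(g,g)
round 1: derive flow(h,a) via R0 from road(h,a)
round 1: derive flow(i,h) via R0 from road(i,h)
round 1: derive flow(i,i) via R0 from road(i,i)
round 1: derive flow(j,i) via R0 from road(j,i)
round 2: derive flow(a,a) via R1 from flow(a,h), road(h,a)
round 2: derive flow(e,c) via R1 from flow(e,a), road(a,c)
round 2: derive flow(e,h) via R1 from flow(e,a), road(a,h)
round 2: derive flow(e,i) via R1 from flow(e,j), road(j,i)
round 2: derive flow(h,c) via R1 from flow(h,a), road(a,c)
round 2: derive flow(h,h) via R1 from flow(h,a), road(a,h)
round 2: derive flow(i,a) via R1 from flow(i,h), road(h,a)
round 2: derive flow(j,h) via R1 from flow(j,i), road(i,h)
round 3: derive flow(i,c) via R1 from flow(i,a), road(a,c)
round 3: derive flow(j,a) via R1 from flow(j,h), road(h,a)
round 4: derive flow(j,c) via R1 from flow(j,a), road(a,c)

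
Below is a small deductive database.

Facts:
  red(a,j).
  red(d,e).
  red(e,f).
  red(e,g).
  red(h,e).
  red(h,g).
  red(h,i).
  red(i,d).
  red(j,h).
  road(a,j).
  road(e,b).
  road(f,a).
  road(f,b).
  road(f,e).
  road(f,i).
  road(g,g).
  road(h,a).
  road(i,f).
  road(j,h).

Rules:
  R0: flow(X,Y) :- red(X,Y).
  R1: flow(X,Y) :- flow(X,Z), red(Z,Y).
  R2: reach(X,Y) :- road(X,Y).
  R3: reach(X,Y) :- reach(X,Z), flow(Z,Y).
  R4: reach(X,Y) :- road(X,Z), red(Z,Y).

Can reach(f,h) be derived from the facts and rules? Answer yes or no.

yes

round 1: derive flow(a,j) via R0 from red(a,j)
round 1: derive flow(d,e) via R0 from red(d,e)
round 1: derive flow(e,f) via R0 from red(e,f)
round 1: derive flow(e,g) via R0 from red(e,g)
round 1: derive flow(h,e) via R0 from red(h,e)
round 1: derive flow(h,g) via R0 from red(h,g)
round 1: derive flow(h,i) via R0 from red(h,i)
round 1: derive flow(i,d) via R0 from red(i,d)
round 1: derive flow(j,h) via R0 from red(j,h)
round 1: derive reach(a,j) via R2 from road(a,j)
round 1: derive reach(e,b) via R2 from road(e,b)
round 1: derive reach(f,a) via R2 from road(f,a)
round 1: derive reach(f,b) via R2 from road(f,b)
round 1: derive reach(f,e) via R2 from road(f,e)
round 1: derive reach(f,i) via R2 from road(f,i)
round 1: derive reach(g,g) via R2 from road(g,g)
round 1: derive reach(h,a) via R2 from road(h,a)
round 1: derive reach(i,f) via R2 from road(i,f)
round 1: derive reach(j,h) via R2 from road(j,h)
round 1: derive reach(a,h) via R4 from road(a,j), red(j,h)
round 1: derive reach(f,d) via R4 from road(f,i), red(i,d)
round 1: derive reach(f,f) via R4 from road(f,e), red(e,f)
round 1: derive reach(f,g) via R4 from road(f,e), red(e,g)
round 1: derive reach(f,j) via R4 from road(f,a), red(a,j)
round 1: derive reach(h,j) via R4 from road(h,a), red(a,j)
round 1: derive reach(j,e) via R4 from road(j,h), red(h,e)
round 1: derive reach(j,g) via R4 from road(j,h), red(h,g)
round 1: derive reach(j,i) via R4 from road(j,h), red(h,i)
round 2: derive flow(a,h) via R1 from flow(a,j), red(j,h)
round 2: derive flow(d,f) via R1 from flow(d,e), red(e,f)
round 2: derive flow(d,g) via R1 from flow(d,e), red(e,g)
round 2: derive flow(h,d) via R1 from flow(h,i), red(i,d)
round 2: derive flow(h,f) via R1 from flow(h,e), red(e,f)
round 2: derive flow(i,e) via R1 from flow(i,d), red(d,e)
round 2: derive flow(j,e) via R1 from flow(j,h), red(h,e)
round 2: derive flow(j,g) via R1 from flow(j,h), red(h,g)
round 2: derive flow(j,i) via R1 from flow(j,h), red(h,i)
round 2: derive reach(a,e) via R3 from reach(a,h), flow(h,e)
round 2: derive reach(a,g) via R3 from reach(a,h), flow(h,g)
round 2: derive reach(a,i) via R3 from reach(a,h), flow(h,i)
round 2: derive reach(f,h) via R3 from reach(f,j), flow(j,h)
round 2: derive reach(h,h) via R3 from reach(h,j), flow(j,h)
round 2: derive reach(j,d) via R3 from reach(j,i), flow(i,d)
round 2: derive reach(j,f) via R3 from reach(j,e), flow(e,f)
round 3: derive flow(a,e) via R1 from flow(a,h), red(h,e)
round 3: derive flow(a,g) via R1 from flow(a,h), red(h,g)
round 3: derive flow(a,i) via R1 from flow(a,h), red(h,i)
round 3: derive flow(i,f) via R1 from flow(i,e), red(e,f)
round 3: derive flow(i,g) via R1 from flow(i,e), red(e,g)
round 3: derive flow(j,d) via R1 from flow(j,i), red(i,d)
round 3: derive flow(j,f) via R1 from flow(j,e), red(e,f)
round 3: derive reach(a,d) via R3 from reach(a,h), flow(h,d)
round 3: derive reach(a,f) via R3 from reach(a,e), flow(e,f)
round 3: derive reach(h,d) via R3 from reach(h,h), flow(h,d)
round 3: derive reach(h,e) via R3 from reach(h,h), flow(h,e)
round 3: derive reach(h,f) via R3 from reach(h,h), flow(h,f)
round 3: derive reach(h,g) via R3 from reach(h,h), flow(h,g)
round 3: derive reach(h,i) via R3 from reach(h,h), flow(h,i)
round 4: derive flow(a,d) via R1 from flow(a,i), red(i,d)
round 4: derive flow(a,f) via R1 from flow(a,e), red(e,f)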